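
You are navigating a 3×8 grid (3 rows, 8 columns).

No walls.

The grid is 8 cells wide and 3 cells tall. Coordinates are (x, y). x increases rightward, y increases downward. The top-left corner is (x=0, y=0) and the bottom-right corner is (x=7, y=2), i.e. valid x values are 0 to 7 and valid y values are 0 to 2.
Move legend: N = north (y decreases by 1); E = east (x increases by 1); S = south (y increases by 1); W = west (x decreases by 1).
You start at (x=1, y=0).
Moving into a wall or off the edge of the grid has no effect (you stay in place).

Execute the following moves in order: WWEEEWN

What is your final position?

Start: (x=1, y=0)
  W (west): (x=1, y=0) -> (x=0, y=0)
  W (west): blocked, stay at (x=0, y=0)
  E (east): (x=0, y=0) -> (x=1, y=0)
  E (east): (x=1, y=0) -> (x=2, y=0)
  E (east): (x=2, y=0) -> (x=3, y=0)
  W (west): (x=3, y=0) -> (x=2, y=0)
  N (north): blocked, stay at (x=2, y=0)
Final: (x=2, y=0)

Answer: Final position: (x=2, y=0)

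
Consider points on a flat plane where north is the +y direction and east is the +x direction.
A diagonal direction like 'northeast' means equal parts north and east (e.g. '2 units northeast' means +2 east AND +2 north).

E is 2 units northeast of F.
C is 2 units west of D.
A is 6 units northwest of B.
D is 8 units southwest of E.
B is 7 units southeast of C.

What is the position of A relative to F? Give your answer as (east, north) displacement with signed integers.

Place F at the origin (east=0, north=0).
  E is 2 units northeast of F: delta (east=+2, north=+2); E at (east=2, north=2).
  D is 8 units southwest of E: delta (east=-8, north=-8); D at (east=-6, north=-6).
  C is 2 units west of D: delta (east=-2, north=+0); C at (east=-8, north=-6).
  B is 7 units southeast of C: delta (east=+7, north=-7); B at (east=-1, north=-13).
  A is 6 units northwest of B: delta (east=-6, north=+6); A at (east=-7, north=-7).
Therefore A relative to F: (east=-7, north=-7).

Answer: A is at (east=-7, north=-7) relative to F.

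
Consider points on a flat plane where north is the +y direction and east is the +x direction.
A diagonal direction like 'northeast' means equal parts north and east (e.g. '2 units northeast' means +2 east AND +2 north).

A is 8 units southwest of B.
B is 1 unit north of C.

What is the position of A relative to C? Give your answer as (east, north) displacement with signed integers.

Answer: A is at (east=-8, north=-7) relative to C.

Derivation:
Place C at the origin (east=0, north=0).
  B is 1 unit north of C: delta (east=+0, north=+1); B at (east=0, north=1).
  A is 8 units southwest of B: delta (east=-8, north=-8); A at (east=-8, north=-7).
Therefore A relative to C: (east=-8, north=-7).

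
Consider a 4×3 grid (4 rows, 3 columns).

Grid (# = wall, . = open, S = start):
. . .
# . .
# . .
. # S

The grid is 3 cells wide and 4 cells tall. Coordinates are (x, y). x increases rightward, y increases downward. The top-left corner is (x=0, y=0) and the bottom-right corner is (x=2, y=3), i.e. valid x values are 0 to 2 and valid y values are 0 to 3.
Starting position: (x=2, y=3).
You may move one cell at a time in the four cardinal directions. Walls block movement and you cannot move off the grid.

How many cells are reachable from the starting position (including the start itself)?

BFS flood-fill from (x=2, y=3):
  Distance 0: (x=2, y=3)
  Distance 1: (x=2, y=2)
  Distance 2: (x=2, y=1), (x=1, y=2)
  Distance 3: (x=2, y=0), (x=1, y=1)
  Distance 4: (x=1, y=0)
  Distance 5: (x=0, y=0)
Total reachable: 8 (grid has 9 open cells total)

Answer: Reachable cells: 8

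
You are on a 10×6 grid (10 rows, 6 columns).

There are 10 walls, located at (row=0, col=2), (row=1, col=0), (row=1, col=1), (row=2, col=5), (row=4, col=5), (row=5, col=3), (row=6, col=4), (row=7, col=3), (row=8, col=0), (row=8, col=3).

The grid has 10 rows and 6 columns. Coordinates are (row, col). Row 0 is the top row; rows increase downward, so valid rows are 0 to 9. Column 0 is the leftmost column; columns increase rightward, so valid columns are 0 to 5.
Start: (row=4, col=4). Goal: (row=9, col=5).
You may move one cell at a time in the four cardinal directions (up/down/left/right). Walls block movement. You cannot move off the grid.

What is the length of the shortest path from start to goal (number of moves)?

Answer: Shortest path length: 6

Derivation:
BFS from (row=4, col=4) until reaching (row=9, col=5):
  Distance 0: (row=4, col=4)
  Distance 1: (row=3, col=4), (row=4, col=3), (row=5, col=4)
  Distance 2: (row=2, col=4), (row=3, col=3), (row=3, col=5), (row=4, col=2), (row=5, col=5)
  Distance 3: (row=1, col=4), (row=2, col=3), (row=3, col=2), (row=4, col=1), (row=5, col=2), (row=6, col=5)
  Distance 4: (row=0, col=4), (row=1, col=3), (row=1, col=5), (row=2, col=2), (row=3, col=1), (row=4, col=0), (row=5, col=1), (row=6, col=2), (row=7, col=5)
  Distance 5: (row=0, col=3), (row=0, col=5), (row=1, col=2), (row=2, col=1), (row=3, col=0), (row=5, col=0), (row=6, col=1), (row=6, col=3), (row=7, col=2), (row=7, col=4), (row=8, col=5)
  Distance 6: (row=2, col=0), (row=6, col=0), (row=7, col=1), (row=8, col=2), (row=8, col=4), (row=9, col=5)  <- goal reached here
One shortest path (6 moves): (row=4, col=4) -> (row=5, col=4) -> (row=5, col=5) -> (row=6, col=5) -> (row=7, col=5) -> (row=8, col=5) -> (row=9, col=5)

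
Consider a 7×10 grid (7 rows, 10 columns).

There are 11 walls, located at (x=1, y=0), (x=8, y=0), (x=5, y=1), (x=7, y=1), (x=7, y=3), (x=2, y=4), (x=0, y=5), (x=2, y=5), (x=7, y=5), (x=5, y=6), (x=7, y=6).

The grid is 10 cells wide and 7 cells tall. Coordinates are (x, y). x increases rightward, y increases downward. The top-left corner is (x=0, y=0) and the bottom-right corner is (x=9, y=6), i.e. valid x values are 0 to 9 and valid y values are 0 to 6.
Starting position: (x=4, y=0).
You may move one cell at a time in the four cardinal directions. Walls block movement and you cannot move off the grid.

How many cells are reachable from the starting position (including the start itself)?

Answer: Reachable cells: 59

Derivation:
BFS flood-fill from (x=4, y=0):
  Distance 0: (x=4, y=0)
  Distance 1: (x=3, y=0), (x=5, y=0), (x=4, y=1)
  Distance 2: (x=2, y=0), (x=6, y=0), (x=3, y=1), (x=4, y=2)
  Distance 3: (x=7, y=0), (x=2, y=1), (x=6, y=1), (x=3, y=2), (x=5, y=2), (x=4, y=3)
  Distance 4: (x=1, y=1), (x=2, y=2), (x=6, y=2), (x=3, y=3), (x=5, y=3), (x=4, y=4)
  Distance 5: (x=0, y=1), (x=1, y=2), (x=7, y=2), (x=2, y=3), (x=6, y=3), (x=3, y=4), (x=5, y=4), (x=4, y=5)
  Distance 6: (x=0, y=0), (x=0, y=2), (x=8, y=2), (x=1, y=3), (x=6, y=4), (x=3, y=5), (x=5, y=5), (x=4, y=6)
  Distance 7: (x=8, y=1), (x=9, y=2), (x=0, y=3), (x=8, y=3), (x=1, y=4), (x=7, y=4), (x=6, y=5), (x=3, y=6)
  Distance 8: (x=9, y=1), (x=9, y=3), (x=0, y=4), (x=8, y=4), (x=1, y=5), (x=2, y=6), (x=6, y=6)
  Distance 9: (x=9, y=0), (x=9, y=4), (x=8, y=5), (x=1, y=6)
  Distance 10: (x=9, y=5), (x=0, y=6), (x=8, y=6)
  Distance 11: (x=9, y=6)
Total reachable: 59 (grid has 59 open cells total)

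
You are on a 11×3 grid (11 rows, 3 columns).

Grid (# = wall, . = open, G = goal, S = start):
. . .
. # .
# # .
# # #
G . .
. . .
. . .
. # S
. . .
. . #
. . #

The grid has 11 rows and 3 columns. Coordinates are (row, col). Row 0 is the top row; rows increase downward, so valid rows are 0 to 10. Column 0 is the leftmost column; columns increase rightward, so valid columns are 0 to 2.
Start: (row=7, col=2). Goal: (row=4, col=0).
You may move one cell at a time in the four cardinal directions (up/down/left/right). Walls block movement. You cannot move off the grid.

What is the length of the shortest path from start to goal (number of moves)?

BFS from (row=7, col=2) until reaching (row=4, col=0):
  Distance 0: (row=7, col=2)
  Distance 1: (row=6, col=2), (row=8, col=2)
  Distance 2: (row=5, col=2), (row=6, col=1), (row=8, col=1)
  Distance 3: (row=4, col=2), (row=5, col=1), (row=6, col=0), (row=8, col=0), (row=9, col=1)
  Distance 4: (row=4, col=1), (row=5, col=0), (row=7, col=0), (row=9, col=0), (row=10, col=1)
  Distance 5: (row=4, col=0), (row=10, col=0)  <- goal reached here
One shortest path (5 moves): (row=7, col=2) -> (row=6, col=2) -> (row=6, col=1) -> (row=6, col=0) -> (row=5, col=0) -> (row=4, col=0)

Answer: Shortest path length: 5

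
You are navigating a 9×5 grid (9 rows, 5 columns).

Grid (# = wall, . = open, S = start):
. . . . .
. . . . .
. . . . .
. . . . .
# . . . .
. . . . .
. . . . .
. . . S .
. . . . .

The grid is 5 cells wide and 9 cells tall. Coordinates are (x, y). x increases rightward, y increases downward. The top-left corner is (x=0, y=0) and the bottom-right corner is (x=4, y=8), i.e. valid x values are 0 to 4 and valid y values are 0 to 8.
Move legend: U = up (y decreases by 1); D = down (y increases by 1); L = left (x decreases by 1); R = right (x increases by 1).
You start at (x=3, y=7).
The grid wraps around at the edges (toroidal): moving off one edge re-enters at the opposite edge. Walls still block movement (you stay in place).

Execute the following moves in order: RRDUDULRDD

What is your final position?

Answer: Final position: (x=0, y=0)

Derivation:
Start: (x=3, y=7)
  R (right): (x=3, y=7) -> (x=4, y=7)
  R (right): (x=4, y=7) -> (x=0, y=7)
  D (down): (x=0, y=7) -> (x=0, y=8)
  U (up): (x=0, y=8) -> (x=0, y=7)
  D (down): (x=0, y=7) -> (x=0, y=8)
  U (up): (x=0, y=8) -> (x=0, y=7)
  L (left): (x=0, y=7) -> (x=4, y=7)
  R (right): (x=4, y=7) -> (x=0, y=7)
  D (down): (x=0, y=7) -> (x=0, y=8)
  D (down): (x=0, y=8) -> (x=0, y=0)
Final: (x=0, y=0)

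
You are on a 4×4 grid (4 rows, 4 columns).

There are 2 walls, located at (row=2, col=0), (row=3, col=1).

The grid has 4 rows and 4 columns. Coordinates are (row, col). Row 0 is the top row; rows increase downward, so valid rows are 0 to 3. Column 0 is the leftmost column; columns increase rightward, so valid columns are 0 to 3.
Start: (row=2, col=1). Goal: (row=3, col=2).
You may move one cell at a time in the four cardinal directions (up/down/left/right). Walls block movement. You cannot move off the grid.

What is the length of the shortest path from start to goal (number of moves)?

BFS from (row=2, col=1) until reaching (row=3, col=2):
  Distance 0: (row=2, col=1)
  Distance 1: (row=1, col=1), (row=2, col=2)
  Distance 2: (row=0, col=1), (row=1, col=0), (row=1, col=2), (row=2, col=3), (row=3, col=2)  <- goal reached here
One shortest path (2 moves): (row=2, col=1) -> (row=2, col=2) -> (row=3, col=2)

Answer: Shortest path length: 2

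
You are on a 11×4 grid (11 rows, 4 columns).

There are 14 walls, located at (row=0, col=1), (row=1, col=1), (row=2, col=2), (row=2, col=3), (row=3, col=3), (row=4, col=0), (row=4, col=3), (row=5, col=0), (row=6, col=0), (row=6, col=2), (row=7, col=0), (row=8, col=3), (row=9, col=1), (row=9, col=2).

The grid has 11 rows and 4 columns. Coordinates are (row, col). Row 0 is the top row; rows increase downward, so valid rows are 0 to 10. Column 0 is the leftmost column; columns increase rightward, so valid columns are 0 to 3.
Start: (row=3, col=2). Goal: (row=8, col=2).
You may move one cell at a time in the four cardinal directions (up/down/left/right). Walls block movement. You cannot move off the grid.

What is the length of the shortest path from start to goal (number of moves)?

BFS from (row=3, col=2) until reaching (row=8, col=2):
  Distance 0: (row=3, col=2)
  Distance 1: (row=3, col=1), (row=4, col=2)
  Distance 2: (row=2, col=1), (row=3, col=0), (row=4, col=1), (row=5, col=2)
  Distance 3: (row=2, col=0), (row=5, col=1), (row=5, col=3)
  Distance 4: (row=1, col=0), (row=6, col=1), (row=6, col=3)
  Distance 5: (row=0, col=0), (row=7, col=1), (row=7, col=3)
  Distance 6: (row=7, col=2), (row=8, col=1)
  Distance 7: (row=8, col=0), (row=8, col=2)  <- goal reached here
One shortest path (7 moves): (row=3, col=2) -> (row=4, col=2) -> (row=5, col=2) -> (row=5, col=3) -> (row=6, col=3) -> (row=7, col=3) -> (row=7, col=2) -> (row=8, col=2)

Answer: Shortest path length: 7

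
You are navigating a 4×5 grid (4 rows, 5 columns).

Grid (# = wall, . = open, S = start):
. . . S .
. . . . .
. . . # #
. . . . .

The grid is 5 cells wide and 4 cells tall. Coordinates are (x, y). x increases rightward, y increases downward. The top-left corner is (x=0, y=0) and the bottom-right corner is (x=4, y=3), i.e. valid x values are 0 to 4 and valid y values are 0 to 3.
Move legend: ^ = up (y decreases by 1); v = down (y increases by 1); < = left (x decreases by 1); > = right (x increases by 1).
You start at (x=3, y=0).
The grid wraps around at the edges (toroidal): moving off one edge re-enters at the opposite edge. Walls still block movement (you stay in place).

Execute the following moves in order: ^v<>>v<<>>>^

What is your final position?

Start: (x=3, y=0)
  ^ (up): (x=3, y=0) -> (x=3, y=3)
  v (down): (x=3, y=3) -> (x=3, y=0)
  < (left): (x=3, y=0) -> (x=2, y=0)
  > (right): (x=2, y=0) -> (x=3, y=0)
  > (right): (x=3, y=0) -> (x=4, y=0)
  v (down): (x=4, y=0) -> (x=4, y=1)
  < (left): (x=4, y=1) -> (x=3, y=1)
  < (left): (x=3, y=1) -> (x=2, y=1)
  > (right): (x=2, y=1) -> (x=3, y=1)
  > (right): (x=3, y=1) -> (x=4, y=1)
  > (right): (x=4, y=1) -> (x=0, y=1)
  ^ (up): (x=0, y=1) -> (x=0, y=0)
Final: (x=0, y=0)

Answer: Final position: (x=0, y=0)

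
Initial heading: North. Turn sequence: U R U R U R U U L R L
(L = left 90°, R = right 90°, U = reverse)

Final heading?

Answer: Final heading: North

Derivation:
Start: North
  U (U-turn (180°)) -> South
  R (right (90° clockwise)) -> West
  U (U-turn (180°)) -> East
  R (right (90° clockwise)) -> South
  U (U-turn (180°)) -> North
  R (right (90° clockwise)) -> East
  U (U-turn (180°)) -> West
  U (U-turn (180°)) -> East
  L (left (90° counter-clockwise)) -> North
  R (right (90° clockwise)) -> East
  L (left (90° counter-clockwise)) -> North
Final: North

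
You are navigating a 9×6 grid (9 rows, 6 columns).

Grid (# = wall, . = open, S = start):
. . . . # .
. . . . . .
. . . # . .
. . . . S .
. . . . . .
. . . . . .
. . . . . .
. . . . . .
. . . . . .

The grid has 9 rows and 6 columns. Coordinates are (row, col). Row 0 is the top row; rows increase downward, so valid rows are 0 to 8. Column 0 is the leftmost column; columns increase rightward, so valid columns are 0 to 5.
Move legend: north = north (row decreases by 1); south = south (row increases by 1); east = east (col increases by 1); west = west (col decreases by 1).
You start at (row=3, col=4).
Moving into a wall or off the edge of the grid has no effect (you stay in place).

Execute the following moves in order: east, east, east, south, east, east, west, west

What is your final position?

Answer: Final position: (row=4, col=3)

Derivation:
Start: (row=3, col=4)
  east (east): (row=3, col=4) -> (row=3, col=5)
  east (east): blocked, stay at (row=3, col=5)
  east (east): blocked, stay at (row=3, col=5)
  south (south): (row=3, col=5) -> (row=4, col=5)
  east (east): blocked, stay at (row=4, col=5)
  east (east): blocked, stay at (row=4, col=5)
  west (west): (row=4, col=5) -> (row=4, col=4)
  west (west): (row=4, col=4) -> (row=4, col=3)
Final: (row=4, col=3)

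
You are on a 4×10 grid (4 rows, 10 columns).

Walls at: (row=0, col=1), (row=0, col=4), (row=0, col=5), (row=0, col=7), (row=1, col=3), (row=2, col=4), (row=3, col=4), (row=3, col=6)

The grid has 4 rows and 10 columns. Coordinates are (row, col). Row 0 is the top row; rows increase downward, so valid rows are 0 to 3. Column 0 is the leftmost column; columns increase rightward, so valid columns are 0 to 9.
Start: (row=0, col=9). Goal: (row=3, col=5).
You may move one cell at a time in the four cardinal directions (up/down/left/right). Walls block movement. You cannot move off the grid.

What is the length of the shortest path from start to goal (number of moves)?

BFS from (row=0, col=9) until reaching (row=3, col=5):
  Distance 0: (row=0, col=9)
  Distance 1: (row=0, col=8), (row=1, col=9)
  Distance 2: (row=1, col=8), (row=2, col=9)
  Distance 3: (row=1, col=7), (row=2, col=8), (row=3, col=9)
  Distance 4: (row=1, col=6), (row=2, col=7), (row=3, col=8)
  Distance 5: (row=0, col=6), (row=1, col=5), (row=2, col=6), (row=3, col=7)
  Distance 6: (row=1, col=4), (row=2, col=5)
  Distance 7: (row=3, col=5)  <- goal reached here
One shortest path (7 moves): (row=0, col=9) -> (row=0, col=8) -> (row=1, col=8) -> (row=1, col=7) -> (row=1, col=6) -> (row=1, col=5) -> (row=2, col=5) -> (row=3, col=5)

Answer: Shortest path length: 7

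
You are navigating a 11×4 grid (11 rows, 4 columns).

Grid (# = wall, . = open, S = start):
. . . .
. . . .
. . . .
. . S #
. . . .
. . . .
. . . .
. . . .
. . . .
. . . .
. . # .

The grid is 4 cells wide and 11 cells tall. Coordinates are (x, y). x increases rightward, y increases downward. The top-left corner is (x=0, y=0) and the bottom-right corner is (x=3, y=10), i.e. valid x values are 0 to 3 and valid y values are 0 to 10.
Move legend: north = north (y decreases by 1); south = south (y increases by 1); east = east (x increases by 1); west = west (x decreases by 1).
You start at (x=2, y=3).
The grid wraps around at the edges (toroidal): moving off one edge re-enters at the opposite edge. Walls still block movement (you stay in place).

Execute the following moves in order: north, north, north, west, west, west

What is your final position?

Start: (x=2, y=3)
  north (north): (x=2, y=3) -> (x=2, y=2)
  north (north): (x=2, y=2) -> (x=2, y=1)
  north (north): (x=2, y=1) -> (x=2, y=0)
  west (west): (x=2, y=0) -> (x=1, y=0)
  west (west): (x=1, y=0) -> (x=0, y=0)
  west (west): (x=0, y=0) -> (x=3, y=0)
Final: (x=3, y=0)

Answer: Final position: (x=3, y=0)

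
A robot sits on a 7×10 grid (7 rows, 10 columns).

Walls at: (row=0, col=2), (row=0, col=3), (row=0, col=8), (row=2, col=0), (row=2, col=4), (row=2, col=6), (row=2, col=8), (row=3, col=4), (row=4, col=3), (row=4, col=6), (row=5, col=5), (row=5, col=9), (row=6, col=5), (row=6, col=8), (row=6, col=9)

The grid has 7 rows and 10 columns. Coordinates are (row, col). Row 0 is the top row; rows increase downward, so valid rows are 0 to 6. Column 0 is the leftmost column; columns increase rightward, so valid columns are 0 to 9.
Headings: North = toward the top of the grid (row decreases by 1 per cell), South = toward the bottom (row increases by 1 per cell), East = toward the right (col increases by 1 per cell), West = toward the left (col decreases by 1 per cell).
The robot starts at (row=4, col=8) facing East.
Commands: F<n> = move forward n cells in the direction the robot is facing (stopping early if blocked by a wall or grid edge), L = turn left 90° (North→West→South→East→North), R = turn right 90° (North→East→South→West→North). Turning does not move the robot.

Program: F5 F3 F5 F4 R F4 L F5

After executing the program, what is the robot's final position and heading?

Start: (row=4, col=8), facing East
  F5: move forward 1/5 (blocked), now at (row=4, col=9)
  F3: move forward 0/3 (blocked), now at (row=4, col=9)
  F5: move forward 0/5 (blocked), now at (row=4, col=9)
  F4: move forward 0/4 (blocked), now at (row=4, col=9)
  R: turn right, now facing South
  F4: move forward 0/4 (blocked), now at (row=4, col=9)
  L: turn left, now facing East
  F5: move forward 0/5 (blocked), now at (row=4, col=9)
Final: (row=4, col=9), facing East

Answer: Final position: (row=4, col=9), facing East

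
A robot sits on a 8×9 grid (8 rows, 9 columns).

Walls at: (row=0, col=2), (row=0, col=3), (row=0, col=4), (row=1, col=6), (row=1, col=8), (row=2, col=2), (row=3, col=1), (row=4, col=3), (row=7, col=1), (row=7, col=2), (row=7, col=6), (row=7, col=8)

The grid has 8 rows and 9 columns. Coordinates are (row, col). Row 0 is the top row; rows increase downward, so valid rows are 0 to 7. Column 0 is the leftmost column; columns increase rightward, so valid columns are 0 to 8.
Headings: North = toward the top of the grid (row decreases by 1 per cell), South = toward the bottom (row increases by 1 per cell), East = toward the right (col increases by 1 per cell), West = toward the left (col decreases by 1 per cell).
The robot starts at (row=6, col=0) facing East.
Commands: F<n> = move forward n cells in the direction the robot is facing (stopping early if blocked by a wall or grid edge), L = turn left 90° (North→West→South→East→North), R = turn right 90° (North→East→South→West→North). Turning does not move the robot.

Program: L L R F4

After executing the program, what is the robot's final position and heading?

Answer: Final position: (row=2, col=0), facing North

Derivation:
Start: (row=6, col=0), facing East
  L: turn left, now facing North
  L: turn left, now facing West
  R: turn right, now facing North
  F4: move forward 4, now at (row=2, col=0)
Final: (row=2, col=0), facing North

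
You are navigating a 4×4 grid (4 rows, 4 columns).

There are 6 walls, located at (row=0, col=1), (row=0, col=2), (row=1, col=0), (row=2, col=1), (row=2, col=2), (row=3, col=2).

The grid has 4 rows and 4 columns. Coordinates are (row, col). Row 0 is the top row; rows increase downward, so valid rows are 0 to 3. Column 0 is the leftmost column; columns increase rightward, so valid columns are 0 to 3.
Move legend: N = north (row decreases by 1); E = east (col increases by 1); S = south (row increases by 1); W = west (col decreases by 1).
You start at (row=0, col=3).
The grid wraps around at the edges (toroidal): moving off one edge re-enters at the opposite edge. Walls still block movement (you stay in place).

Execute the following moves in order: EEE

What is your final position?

Start: (row=0, col=3)
  E (east): (row=0, col=3) -> (row=0, col=0)
  E (east): blocked, stay at (row=0, col=0)
  E (east): blocked, stay at (row=0, col=0)
Final: (row=0, col=0)

Answer: Final position: (row=0, col=0)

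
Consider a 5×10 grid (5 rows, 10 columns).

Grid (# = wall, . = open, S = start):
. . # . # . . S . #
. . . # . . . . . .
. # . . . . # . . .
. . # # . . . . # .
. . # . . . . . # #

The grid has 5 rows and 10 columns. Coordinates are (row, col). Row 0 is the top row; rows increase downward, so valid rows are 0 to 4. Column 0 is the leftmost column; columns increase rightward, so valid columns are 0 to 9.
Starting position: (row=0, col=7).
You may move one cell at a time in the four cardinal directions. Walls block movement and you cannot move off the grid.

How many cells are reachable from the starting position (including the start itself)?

Answer: Reachable cells: 37

Derivation:
BFS flood-fill from (row=0, col=7):
  Distance 0: (row=0, col=7)
  Distance 1: (row=0, col=6), (row=0, col=8), (row=1, col=7)
  Distance 2: (row=0, col=5), (row=1, col=6), (row=1, col=8), (row=2, col=7)
  Distance 3: (row=1, col=5), (row=1, col=9), (row=2, col=8), (row=3, col=7)
  Distance 4: (row=1, col=4), (row=2, col=5), (row=2, col=9), (row=3, col=6), (row=4, col=7)
  Distance 5: (row=2, col=4), (row=3, col=5), (row=3, col=9), (row=4, col=6)
  Distance 6: (row=2, col=3), (row=3, col=4), (row=4, col=5)
  Distance 7: (row=2, col=2), (row=4, col=4)
  Distance 8: (row=1, col=2), (row=4, col=3)
  Distance 9: (row=1, col=1)
  Distance 10: (row=0, col=1), (row=1, col=0)
  Distance 11: (row=0, col=0), (row=2, col=0)
  Distance 12: (row=3, col=0)
  Distance 13: (row=3, col=1), (row=4, col=0)
  Distance 14: (row=4, col=1)
Total reachable: 37 (grid has 38 open cells total)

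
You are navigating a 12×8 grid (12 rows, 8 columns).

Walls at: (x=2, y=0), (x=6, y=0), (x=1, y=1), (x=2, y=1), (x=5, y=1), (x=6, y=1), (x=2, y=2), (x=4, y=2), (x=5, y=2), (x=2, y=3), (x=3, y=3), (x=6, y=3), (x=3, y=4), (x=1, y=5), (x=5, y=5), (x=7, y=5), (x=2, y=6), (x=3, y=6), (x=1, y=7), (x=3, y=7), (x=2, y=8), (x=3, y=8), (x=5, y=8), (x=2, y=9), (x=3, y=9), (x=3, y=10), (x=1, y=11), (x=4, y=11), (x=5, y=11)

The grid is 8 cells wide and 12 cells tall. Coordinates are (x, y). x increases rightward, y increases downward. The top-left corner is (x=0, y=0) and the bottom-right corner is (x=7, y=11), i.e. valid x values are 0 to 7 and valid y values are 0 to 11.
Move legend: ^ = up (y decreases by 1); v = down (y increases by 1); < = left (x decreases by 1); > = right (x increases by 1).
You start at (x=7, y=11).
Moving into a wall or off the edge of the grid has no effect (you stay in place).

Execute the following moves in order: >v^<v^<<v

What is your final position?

Start: (x=7, y=11)
  > (right): blocked, stay at (x=7, y=11)
  v (down): blocked, stay at (x=7, y=11)
  ^ (up): (x=7, y=11) -> (x=7, y=10)
  < (left): (x=7, y=10) -> (x=6, y=10)
  v (down): (x=6, y=10) -> (x=6, y=11)
  ^ (up): (x=6, y=11) -> (x=6, y=10)
  < (left): (x=6, y=10) -> (x=5, y=10)
  < (left): (x=5, y=10) -> (x=4, y=10)
  v (down): blocked, stay at (x=4, y=10)
Final: (x=4, y=10)

Answer: Final position: (x=4, y=10)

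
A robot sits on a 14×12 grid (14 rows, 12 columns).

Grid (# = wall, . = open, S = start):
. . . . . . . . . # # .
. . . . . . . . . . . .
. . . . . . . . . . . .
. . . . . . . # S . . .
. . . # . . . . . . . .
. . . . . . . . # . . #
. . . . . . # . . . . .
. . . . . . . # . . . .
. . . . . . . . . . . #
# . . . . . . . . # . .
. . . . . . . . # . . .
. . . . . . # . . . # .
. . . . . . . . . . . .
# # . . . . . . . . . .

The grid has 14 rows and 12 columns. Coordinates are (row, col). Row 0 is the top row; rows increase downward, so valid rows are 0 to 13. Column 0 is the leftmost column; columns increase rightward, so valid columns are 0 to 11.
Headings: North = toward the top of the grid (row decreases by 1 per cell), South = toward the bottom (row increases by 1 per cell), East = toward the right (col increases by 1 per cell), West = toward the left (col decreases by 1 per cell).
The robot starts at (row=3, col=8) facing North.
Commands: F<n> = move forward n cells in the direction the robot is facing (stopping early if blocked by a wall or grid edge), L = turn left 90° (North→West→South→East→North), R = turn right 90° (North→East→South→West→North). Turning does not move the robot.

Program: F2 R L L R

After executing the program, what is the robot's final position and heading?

Answer: Final position: (row=1, col=8), facing North

Derivation:
Start: (row=3, col=8), facing North
  F2: move forward 2, now at (row=1, col=8)
  R: turn right, now facing East
  L: turn left, now facing North
  L: turn left, now facing West
  R: turn right, now facing North
Final: (row=1, col=8), facing North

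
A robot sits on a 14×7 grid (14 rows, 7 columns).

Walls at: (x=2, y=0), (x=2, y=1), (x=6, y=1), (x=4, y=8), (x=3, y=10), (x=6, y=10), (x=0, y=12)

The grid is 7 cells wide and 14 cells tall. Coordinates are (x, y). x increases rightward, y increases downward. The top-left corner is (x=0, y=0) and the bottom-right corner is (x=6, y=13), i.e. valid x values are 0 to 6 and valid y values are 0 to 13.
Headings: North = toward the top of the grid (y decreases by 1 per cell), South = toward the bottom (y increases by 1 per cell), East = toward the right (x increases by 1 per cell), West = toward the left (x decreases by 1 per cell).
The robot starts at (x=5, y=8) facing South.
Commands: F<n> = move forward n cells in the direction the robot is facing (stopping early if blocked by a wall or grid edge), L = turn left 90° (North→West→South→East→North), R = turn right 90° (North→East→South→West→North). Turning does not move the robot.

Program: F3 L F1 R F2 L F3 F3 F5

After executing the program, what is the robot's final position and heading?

Start: (x=5, y=8), facing South
  F3: move forward 3, now at (x=5, y=11)
  L: turn left, now facing East
  F1: move forward 1, now at (x=6, y=11)
  R: turn right, now facing South
  F2: move forward 2, now at (x=6, y=13)
  L: turn left, now facing East
  F3: move forward 0/3 (blocked), now at (x=6, y=13)
  F3: move forward 0/3 (blocked), now at (x=6, y=13)
  F5: move forward 0/5 (blocked), now at (x=6, y=13)
Final: (x=6, y=13), facing East

Answer: Final position: (x=6, y=13), facing East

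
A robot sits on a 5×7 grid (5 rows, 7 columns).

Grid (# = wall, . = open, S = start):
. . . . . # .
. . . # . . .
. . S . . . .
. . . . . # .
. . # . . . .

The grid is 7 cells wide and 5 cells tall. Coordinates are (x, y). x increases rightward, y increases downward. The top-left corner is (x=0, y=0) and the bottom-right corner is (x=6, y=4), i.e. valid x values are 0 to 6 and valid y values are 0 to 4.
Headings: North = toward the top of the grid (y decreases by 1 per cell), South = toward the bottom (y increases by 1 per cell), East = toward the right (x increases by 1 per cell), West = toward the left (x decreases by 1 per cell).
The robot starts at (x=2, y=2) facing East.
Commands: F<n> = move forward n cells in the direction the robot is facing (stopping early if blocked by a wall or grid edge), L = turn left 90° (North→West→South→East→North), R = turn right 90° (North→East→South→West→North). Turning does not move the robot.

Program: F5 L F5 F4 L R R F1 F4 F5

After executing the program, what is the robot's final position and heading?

Answer: Final position: (x=6, y=0), facing East

Derivation:
Start: (x=2, y=2), facing East
  F5: move forward 4/5 (blocked), now at (x=6, y=2)
  L: turn left, now facing North
  F5: move forward 2/5 (blocked), now at (x=6, y=0)
  F4: move forward 0/4 (blocked), now at (x=6, y=0)
  L: turn left, now facing West
  R: turn right, now facing North
  R: turn right, now facing East
  F1: move forward 0/1 (blocked), now at (x=6, y=0)
  F4: move forward 0/4 (blocked), now at (x=6, y=0)
  F5: move forward 0/5 (blocked), now at (x=6, y=0)
Final: (x=6, y=0), facing East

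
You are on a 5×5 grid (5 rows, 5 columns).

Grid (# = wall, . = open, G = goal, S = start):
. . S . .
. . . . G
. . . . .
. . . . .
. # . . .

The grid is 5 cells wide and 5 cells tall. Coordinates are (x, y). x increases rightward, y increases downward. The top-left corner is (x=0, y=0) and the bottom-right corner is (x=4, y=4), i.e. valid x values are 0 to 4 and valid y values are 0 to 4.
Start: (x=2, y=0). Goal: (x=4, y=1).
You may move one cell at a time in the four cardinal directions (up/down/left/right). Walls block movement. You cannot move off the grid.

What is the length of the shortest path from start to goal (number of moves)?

BFS from (x=2, y=0) until reaching (x=4, y=1):
  Distance 0: (x=2, y=0)
  Distance 1: (x=1, y=0), (x=3, y=0), (x=2, y=1)
  Distance 2: (x=0, y=0), (x=4, y=0), (x=1, y=1), (x=3, y=1), (x=2, y=2)
  Distance 3: (x=0, y=1), (x=4, y=1), (x=1, y=2), (x=3, y=2), (x=2, y=3)  <- goal reached here
One shortest path (3 moves): (x=2, y=0) -> (x=3, y=0) -> (x=4, y=0) -> (x=4, y=1)

Answer: Shortest path length: 3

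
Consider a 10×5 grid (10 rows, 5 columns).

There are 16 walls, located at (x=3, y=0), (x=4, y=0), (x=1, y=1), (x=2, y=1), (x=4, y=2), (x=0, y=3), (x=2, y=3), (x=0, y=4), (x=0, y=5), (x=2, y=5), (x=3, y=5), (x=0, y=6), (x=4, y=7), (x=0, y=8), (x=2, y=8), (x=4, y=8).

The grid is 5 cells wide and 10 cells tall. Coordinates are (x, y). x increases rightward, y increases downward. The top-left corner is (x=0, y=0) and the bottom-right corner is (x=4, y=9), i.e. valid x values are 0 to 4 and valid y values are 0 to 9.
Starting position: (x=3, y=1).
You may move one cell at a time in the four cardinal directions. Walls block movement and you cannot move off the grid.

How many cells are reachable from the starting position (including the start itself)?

BFS flood-fill from (x=3, y=1):
  Distance 0: (x=3, y=1)
  Distance 1: (x=4, y=1), (x=3, y=2)
  Distance 2: (x=2, y=2), (x=3, y=3)
  Distance 3: (x=1, y=2), (x=4, y=3), (x=3, y=4)
  Distance 4: (x=0, y=2), (x=1, y=3), (x=2, y=4), (x=4, y=4)
  Distance 5: (x=0, y=1), (x=1, y=4), (x=4, y=5)
  Distance 6: (x=0, y=0), (x=1, y=5), (x=4, y=6)
  Distance 7: (x=1, y=0), (x=1, y=6), (x=3, y=6)
  Distance 8: (x=2, y=0), (x=2, y=6), (x=1, y=7), (x=3, y=7)
  Distance 9: (x=0, y=7), (x=2, y=7), (x=1, y=8), (x=3, y=8)
  Distance 10: (x=1, y=9), (x=3, y=9)
  Distance 11: (x=0, y=9), (x=2, y=9), (x=4, y=9)
Total reachable: 34 (grid has 34 open cells total)

Answer: Reachable cells: 34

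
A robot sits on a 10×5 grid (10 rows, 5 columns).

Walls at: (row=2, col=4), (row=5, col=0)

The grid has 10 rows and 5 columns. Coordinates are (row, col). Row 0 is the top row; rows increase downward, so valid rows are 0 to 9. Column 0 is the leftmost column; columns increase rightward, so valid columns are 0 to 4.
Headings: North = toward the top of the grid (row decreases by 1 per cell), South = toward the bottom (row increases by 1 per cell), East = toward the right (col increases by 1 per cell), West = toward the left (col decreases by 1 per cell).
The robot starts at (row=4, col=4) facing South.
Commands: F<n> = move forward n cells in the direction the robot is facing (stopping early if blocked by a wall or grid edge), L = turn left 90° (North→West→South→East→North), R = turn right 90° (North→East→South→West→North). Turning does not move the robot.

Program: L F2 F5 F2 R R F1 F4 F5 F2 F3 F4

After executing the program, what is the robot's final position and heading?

Answer: Final position: (row=4, col=0), facing West

Derivation:
Start: (row=4, col=4), facing South
  L: turn left, now facing East
  F2: move forward 0/2 (blocked), now at (row=4, col=4)
  F5: move forward 0/5 (blocked), now at (row=4, col=4)
  F2: move forward 0/2 (blocked), now at (row=4, col=4)
  R: turn right, now facing South
  R: turn right, now facing West
  F1: move forward 1, now at (row=4, col=3)
  F4: move forward 3/4 (blocked), now at (row=4, col=0)
  F5: move forward 0/5 (blocked), now at (row=4, col=0)
  F2: move forward 0/2 (blocked), now at (row=4, col=0)
  F3: move forward 0/3 (blocked), now at (row=4, col=0)
  F4: move forward 0/4 (blocked), now at (row=4, col=0)
Final: (row=4, col=0), facing West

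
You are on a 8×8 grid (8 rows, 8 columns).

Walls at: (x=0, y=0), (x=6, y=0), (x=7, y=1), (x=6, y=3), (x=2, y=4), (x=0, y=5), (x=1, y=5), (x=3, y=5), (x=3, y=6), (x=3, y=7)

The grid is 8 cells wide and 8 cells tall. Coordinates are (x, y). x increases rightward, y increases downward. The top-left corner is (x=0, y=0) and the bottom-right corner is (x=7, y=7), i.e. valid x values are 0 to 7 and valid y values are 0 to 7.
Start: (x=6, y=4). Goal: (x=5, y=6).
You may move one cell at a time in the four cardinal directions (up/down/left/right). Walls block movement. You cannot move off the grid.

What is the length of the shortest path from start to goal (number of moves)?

Answer: Shortest path length: 3

Derivation:
BFS from (x=6, y=4) until reaching (x=5, y=6):
  Distance 0: (x=6, y=4)
  Distance 1: (x=5, y=4), (x=7, y=4), (x=6, y=5)
  Distance 2: (x=5, y=3), (x=7, y=3), (x=4, y=4), (x=5, y=5), (x=7, y=5), (x=6, y=6)
  Distance 3: (x=5, y=2), (x=7, y=2), (x=4, y=3), (x=3, y=4), (x=4, y=5), (x=5, y=6), (x=7, y=6), (x=6, y=7)  <- goal reached here
One shortest path (3 moves): (x=6, y=4) -> (x=5, y=4) -> (x=5, y=5) -> (x=5, y=6)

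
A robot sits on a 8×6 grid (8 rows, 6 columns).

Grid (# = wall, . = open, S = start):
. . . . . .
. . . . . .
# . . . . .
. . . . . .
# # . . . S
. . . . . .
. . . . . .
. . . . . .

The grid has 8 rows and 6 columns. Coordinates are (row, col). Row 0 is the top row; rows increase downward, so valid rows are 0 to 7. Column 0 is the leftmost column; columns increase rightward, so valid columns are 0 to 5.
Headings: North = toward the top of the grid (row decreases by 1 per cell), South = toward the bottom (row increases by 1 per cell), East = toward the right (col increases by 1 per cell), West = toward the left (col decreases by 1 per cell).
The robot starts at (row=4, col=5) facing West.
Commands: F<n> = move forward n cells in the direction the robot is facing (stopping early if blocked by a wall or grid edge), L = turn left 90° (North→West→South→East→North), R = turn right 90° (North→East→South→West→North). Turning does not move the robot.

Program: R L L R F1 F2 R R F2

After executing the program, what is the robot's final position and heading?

Answer: Final position: (row=4, col=4), facing East

Derivation:
Start: (row=4, col=5), facing West
  R: turn right, now facing North
  L: turn left, now facing West
  L: turn left, now facing South
  R: turn right, now facing West
  F1: move forward 1, now at (row=4, col=4)
  F2: move forward 2, now at (row=4, col=2)
  R: turn right, now facing North
  R: turn right, now facing East
  F2: move forward 2, now at (row=4, col=4)
Final: (row=4, col=4), facing East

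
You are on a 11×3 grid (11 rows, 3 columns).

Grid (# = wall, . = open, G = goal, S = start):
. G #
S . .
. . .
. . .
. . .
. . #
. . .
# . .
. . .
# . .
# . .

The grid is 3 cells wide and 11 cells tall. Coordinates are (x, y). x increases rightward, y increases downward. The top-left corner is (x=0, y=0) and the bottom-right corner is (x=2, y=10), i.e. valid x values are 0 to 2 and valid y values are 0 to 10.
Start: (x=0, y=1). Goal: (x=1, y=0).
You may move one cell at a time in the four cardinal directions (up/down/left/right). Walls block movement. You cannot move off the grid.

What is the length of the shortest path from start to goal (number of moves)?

BFS from (x=0, y=1) until reaching (x=1, y=0):
  Distance 0: (x=0, y=1)
  Distance 1: (x=0, y=0), (x=1, y=1), (x=0, y=2)
  Distance 2: (x=1, y=0), (x=2, y=1), (x=1, y=2), (x=0, y=3)  <- goal reached here
One shortest path (2 moves): (x=0, y=1) -> (x=1, y=1) -> (x=1, y=0)

Answer: Shortest path length: 2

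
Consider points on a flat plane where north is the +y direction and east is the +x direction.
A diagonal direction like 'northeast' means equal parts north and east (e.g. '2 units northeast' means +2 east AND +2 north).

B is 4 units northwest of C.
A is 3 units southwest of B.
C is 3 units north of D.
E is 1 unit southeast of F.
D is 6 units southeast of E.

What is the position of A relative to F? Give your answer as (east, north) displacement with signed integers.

Answer: A is at (east=0, north=-3) relative to F.

Derivation:
Place F at the origin (east=0, north=0).
  E is 1 unit southeast of F: delta (east=+1, north=-1); E at (east=1, north=-1).
  D is 6 units southeast of E: delta (east=+6, north=-6); D at (east=7, north=-7).
  C is 3 units north of D: delta (east=+0, north=+3); C at (east=7, north=-4).
  B is 4 units northwest of C: delta (east=-4, north=+4); B at (east=3, north=0).
  A is 3 units southwest of B: delta (east=-3, north=-3); A at (east=0, north=-3).
Therefore A relative to F: (east=0, north=-3).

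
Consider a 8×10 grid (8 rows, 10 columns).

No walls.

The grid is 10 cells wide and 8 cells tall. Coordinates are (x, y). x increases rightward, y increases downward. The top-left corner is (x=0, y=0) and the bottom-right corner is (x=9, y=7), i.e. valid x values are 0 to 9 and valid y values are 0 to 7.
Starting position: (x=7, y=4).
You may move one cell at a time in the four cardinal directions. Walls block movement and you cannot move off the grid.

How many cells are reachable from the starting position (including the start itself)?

BFS flood-fill from (x=7, y=4):
  Distance 0: (x=7, y=4)
  Distance 1: (x=7, y=3), (x=6, y=4), (x=8, y=4), (x=7, y=5)
  Distance 2: (x=7, y=2), (x=6, y=3), (x=8, y=3), (x=5, y=4), (x=9, y=4), (x=6, y=5), (x=8, y=5), (x=7, y=6)
  Distance 3: (x=7, y=1), (x=6, y=2), (x=8, y=2), (x=5, y=3), (x=9, y=3), (x=4, y=4), (x=5, y=5), (x=9, y=5), (x=6, y=6), (x=8, y=6), (x=7, y=7)
  Distance 4: (x=7, y=0), (x=6, y=1), (x=8, y=1), (x=5, y=2), (x=9, y=2), (x=4, y=3), (x=3, y=4), (x=4, y=5), (x=5, y=6), (x=9, y=6), (x=6, y=7), (x=8, y=7)
  Distance 5: (x=6, y=0), (x=8, y=0), (x=5, y=1), (x=9, y=1), (x=4, y=2), (x=3, y=3), (x=2, y=4), (x=3, y=5), (x=4, y=6), (x=5, y=7), (x=9, y=7)
  Distance 6: (x=5, y=0), (x=9, y=0), (x=4, y=1), (x=3, y=2), (x=2, y=3), (x=1, y=4), (x=2, y=5), (x=3, y=6), (x=4, y=7)
  Distance 7: (x=4, y=0), (x=3, y=1), (x=2, y=2), (x=1, y=3), (x=0, y=4), (x=1, y=5), (x=2, y=6), (x=3, y=7)
  Distance 8: (x=3, y=0), (x=2, y=1), (x=1, y=2), (x=0, y=3), (x=0, y=5), (x=1, y=6), (x=2, y=7)
  Distance 9: (x=2, y=0), (x=1, y=1), (x=0, y=2), (x=0, y=6), (x=1, y=7)
  Distance 10: (x=1, y=0), (x=0, y=1), (x=0, y=7)
  Distance 11: (x=0, y=0)
Total reachable: 80 (grid has 80 open cells total)

Answer: Reachable cells: 80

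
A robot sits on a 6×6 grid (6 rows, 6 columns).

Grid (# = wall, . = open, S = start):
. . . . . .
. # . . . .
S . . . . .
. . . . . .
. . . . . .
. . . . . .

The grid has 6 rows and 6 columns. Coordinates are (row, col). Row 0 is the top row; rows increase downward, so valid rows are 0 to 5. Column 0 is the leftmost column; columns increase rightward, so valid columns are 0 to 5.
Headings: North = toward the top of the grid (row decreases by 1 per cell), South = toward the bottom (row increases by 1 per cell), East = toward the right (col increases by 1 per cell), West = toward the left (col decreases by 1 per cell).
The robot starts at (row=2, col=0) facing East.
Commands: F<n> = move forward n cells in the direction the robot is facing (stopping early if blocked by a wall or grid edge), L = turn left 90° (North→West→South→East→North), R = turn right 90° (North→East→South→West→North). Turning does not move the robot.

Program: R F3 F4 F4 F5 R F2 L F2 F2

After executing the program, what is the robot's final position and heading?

Start: (row=2, col=0), facing East
  R: turn right, now facing South
  F3: move forward 3, now at (row=5, col=0)
  F4: move forward 0/4 (blocked), now at (row=5, col=0)
  F4: move forward 0/4 (blocked), now at (row=5, col=0)
  F5: move forward 0/5 (blocked), now at (row=5, col=0)
  R: turn right, now facing West
  F2: move forward 0/2 (blocked), now at (row=5, col=0)
  L: turn left, now facing South
  F2: move forward 0/2 (blocked), now at (row=5, col=0)
  F2: move forward 0/2 (blocked), now at (row=5, col=0)
Final: (row=5, col=0), facing South

Answer: Final position: (row=5, col=0), facing South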